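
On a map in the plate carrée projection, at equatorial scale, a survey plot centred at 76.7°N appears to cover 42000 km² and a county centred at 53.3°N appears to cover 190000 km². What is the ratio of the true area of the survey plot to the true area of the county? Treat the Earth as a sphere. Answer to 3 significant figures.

0.0851

On the plate carrée, areal scale = h·k = 1 × sec φ, so true area = apparent × cos φ.
True area of survey plot: 42000 × cos(76.7°) = 42000 × 0.2300 = 9662 km².
True area of county: 190000 × cos(53.3°) = 190000 × 0.5976 = 113500 km².
Ratio = 9662 / 113500 ≈ 0.0851.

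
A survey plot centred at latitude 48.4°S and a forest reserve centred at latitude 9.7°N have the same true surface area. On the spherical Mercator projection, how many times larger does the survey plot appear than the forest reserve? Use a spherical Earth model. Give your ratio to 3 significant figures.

Mercator is conformal with k = sec φ, so areal scale = k² = sec²φ.
At 48.4°: sec²(48.4°) = 1/0.6639² = 2.269.
At 9.7°: sec²(9.7°) = 1/0.9857² = 1.029.
Ratio = 2.269/1.029 = cos²(9.7°)/cos²(48.4°) ≈ 2.20.

2.20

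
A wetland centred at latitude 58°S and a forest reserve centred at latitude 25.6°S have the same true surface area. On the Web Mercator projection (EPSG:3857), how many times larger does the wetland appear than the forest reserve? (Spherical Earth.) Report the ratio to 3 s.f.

2.90

Mercator is conformal with k = sec φ, so areal scale = k² = sec²φ.
At 58°: sec²(58°) = 1/0.5299² = 3.561.
At 25.6°: sec²(25.6°) = 1/0.9018² = 1.230.
Ratio = 3.561/1.230 = cos²(25.6°)/cos²(58°) ≈ 2.90.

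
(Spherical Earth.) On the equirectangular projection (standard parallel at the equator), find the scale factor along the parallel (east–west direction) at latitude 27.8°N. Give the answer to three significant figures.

Plate carrée maps x = Rλ, y = Rφ. The meridian scale is h = 1 and the parallel scale is k = 1/cos φ = sec φ.
k = 1/cos 27.8° = 1/0.8846 = 1.130.

1.13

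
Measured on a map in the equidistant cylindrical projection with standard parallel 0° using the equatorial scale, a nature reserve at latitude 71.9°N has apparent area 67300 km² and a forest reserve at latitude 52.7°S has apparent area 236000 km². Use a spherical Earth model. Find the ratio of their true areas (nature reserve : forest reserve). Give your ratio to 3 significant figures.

On the plate carrée, areal scale = h·k = 1 × sec φ, so true area = apparent × cos φ.
True area of nature reserve: 67300 × cos(71.9°) = 67300 × 0.3107 = 20910 km².
True area of forest reserve: 236000 × cos(52.7°) = 236000 × 0.6060 = 143000 km².
Ratio = 20910 / 143000 ≈ 0.146.

0.146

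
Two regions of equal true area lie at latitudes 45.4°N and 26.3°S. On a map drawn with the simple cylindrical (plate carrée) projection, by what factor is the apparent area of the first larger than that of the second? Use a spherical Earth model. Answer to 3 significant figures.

Plate carrée maps x = Rλ, y = Rφ. The meridian scale is h = 1 and the parallel scale is k = 1/cos φ = sec φ.
Areal scale at 45.4°: h·k = 1.000 × 1.424 = 1.424.
Areal scale at 26.3°: h·k = 1.000 × 1.115 = 1.115.
Ratio = 1.424/1.115 ≈ 1.28.

1.28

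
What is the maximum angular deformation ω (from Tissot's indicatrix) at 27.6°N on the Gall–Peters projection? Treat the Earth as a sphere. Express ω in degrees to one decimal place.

25.7°

Gall–Peters is a cylindrical equal-area projection with standard parallels at ±45°. For cylindrical equal-area with standard parallel φ₀, h = cos φ / cos φ₀ and k = cos φ₀ / cos φ, so h·k = 1.
At 27.6°: h = 1.253, k = 0.7979; principal scales a = 1.253, b = 0.7979.
sin(ω/2) = (a − b)/(a + b) = 0.4554/2.051 = 0.2220, so ω = 2 arcsin(0.2220) ≈ 25.7°.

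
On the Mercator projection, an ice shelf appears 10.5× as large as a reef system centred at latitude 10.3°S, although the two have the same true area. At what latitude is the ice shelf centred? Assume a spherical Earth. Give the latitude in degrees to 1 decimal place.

Mercator areal scale is sec²φ, so apparent-area ratio = sec²φ₁ / sec²φ₂ = cos²φ₂ / cos²φ₁.
cos²φ₂ / cos²φ₁ = 10.5  ⇒  cos φ₁ = cos 10.3° / √10.5 = 0.9839/3.240 = 0.3036.
φ₁ = arccos(0.3036) ≈ 72.3°.

72.3°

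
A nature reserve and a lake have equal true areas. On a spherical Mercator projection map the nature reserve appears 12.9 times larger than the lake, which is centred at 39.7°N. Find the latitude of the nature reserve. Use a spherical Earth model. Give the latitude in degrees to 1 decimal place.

Mercator areal scale is sec²φ, so apparent-area ratio = sec²φ₁ / sec²φ₂ = cos²φ₂ / cos²φ₁.
cos²φ₂ / cos²φ₁ = 12.9  ⇒  cos φ₁ = cos 39.7° / √12.9 = 0.7694/3.592 = 0.2142.
φ₁ = arccos(0.2142) ≈ 77.6°.

77.6°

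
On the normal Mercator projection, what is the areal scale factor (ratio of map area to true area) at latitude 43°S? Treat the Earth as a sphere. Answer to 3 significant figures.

1.87

The Mercator projection is conformal; its linear scale factor is the same in every direction and equals sec φ = 1/cos φ.
Areal scale = k² = sec²φ = 1/cos²(43°) = 1/0.7314² = 1.870.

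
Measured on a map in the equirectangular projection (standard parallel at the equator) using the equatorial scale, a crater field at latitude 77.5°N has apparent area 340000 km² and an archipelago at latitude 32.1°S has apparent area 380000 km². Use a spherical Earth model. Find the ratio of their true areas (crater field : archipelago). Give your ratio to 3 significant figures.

0.229

On the plate carrée, areal scale = h·k = 1 × sec φ, so true area = apparent × cos φ.
True area of crater field: 340000 × cos(77.5°) = 340000 × 0.2164 = 73590 km².
True area of archipelago: 380000 × cos(32.1°) = 380000 × 0.8471 = 321900 km².
Ratio = 73590 / 321900 ≈ 0.229.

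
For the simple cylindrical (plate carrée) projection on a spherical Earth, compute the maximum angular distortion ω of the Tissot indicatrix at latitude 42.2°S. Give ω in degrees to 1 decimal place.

For the equirectangular projection with φ₀ = 0 (plate carrée), h = 1 along meridians and k = sec φ along parallels.
At 42.2°: h = 1.000, k = 1.350; principal scales a = 1.350, b = 1.000.
sin(ω/2) = (a − b)/(a + b) = 0.3499/2.350 = 0.1489, so ω = 2 arcsin(0.1489) ≈ 17.1°.

17.1°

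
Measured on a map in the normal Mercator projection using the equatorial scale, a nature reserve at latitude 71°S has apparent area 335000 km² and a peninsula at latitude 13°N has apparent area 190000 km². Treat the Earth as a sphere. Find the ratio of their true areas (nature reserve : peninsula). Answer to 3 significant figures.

0.197

On Mercator the areal scale is sec²φ, so true area = apparent × cos²φ.
True area of nature reserve: 335000 × cos²(71°) = 335000 × 0.1060 = 35510 km².
True area of peninsula: 190000 × cos²(13°) = 190000 × 0.9494 = 180400 km².
Ratio = 35510 / 180400 ≈ 0.197.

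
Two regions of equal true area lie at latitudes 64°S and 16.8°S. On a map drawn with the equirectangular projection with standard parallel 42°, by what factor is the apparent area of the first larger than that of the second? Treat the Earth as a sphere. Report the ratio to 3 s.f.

With standard parallel φ₀ = 42°, the equirectangular projection gives x = Rλ cos φ₀, y = Rφ, so h = 1 and k = cos 42° / cos φ.
Areal scale at 64°: h·k = 1.000 × 1.695 = 1.695.
Areal scale at 16.8°: h·k = 1.000 × 0.7763 = 0.7763.
Ratio = 1.695/0.7763 ≈ 2.18.

2.18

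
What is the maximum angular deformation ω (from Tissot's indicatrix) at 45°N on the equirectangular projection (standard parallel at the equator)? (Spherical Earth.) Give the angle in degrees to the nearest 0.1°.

Plate carrée maps x = Rλ, y = Rφ. The meridian scale is h = 1 and the parallel scale is k = 1/cos φ = sec φ.
At 45°: h = 1.000, k = 1.414; principal scales a = 1.414, b = 1.000.
sin(ω/2) = (a − b)/(a + b) = 0.4142/2.414 = 0.1716, so ω = 2 arcsin(0.1716) ≈ 19.8°.

19.8°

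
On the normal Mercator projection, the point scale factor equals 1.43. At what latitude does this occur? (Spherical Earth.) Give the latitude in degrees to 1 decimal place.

Mercator scale is k = sec φ = 1/cos φ.
1/cos φ = 1.43  ⇒  cos φ = 0.6993  ⇒  φ = arccos(0.6993) ≈ 45.6°.

45.6°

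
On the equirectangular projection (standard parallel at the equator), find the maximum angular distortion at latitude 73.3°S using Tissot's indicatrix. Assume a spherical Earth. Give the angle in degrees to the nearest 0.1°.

In the plate carrée (x = Rλ, y = Rφ), meridians are true-scale (h = 1) and parallels are stretched by k = sec φ.
At 73.3°: h = 1.000, k = 3.480; principal scales a = 3.480, b = 1.000.
sin(ω/2) = (a − b)/(a + b) = 2.480/4.480 = 0.5536, so ω = 2 arcsin(0.5536) ≈ 67.2°.

67.2°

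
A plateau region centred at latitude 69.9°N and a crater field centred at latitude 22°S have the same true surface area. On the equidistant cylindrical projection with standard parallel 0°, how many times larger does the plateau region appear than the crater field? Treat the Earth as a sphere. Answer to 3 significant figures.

2.70

In the plate carrée (x = Rλ, y = Rφ), meridians are true-scale (h = 1) and parallels are stretched by k = sec φ.
Areal scale at 69.9°: h·k = 1.000 × 2.910 = 2.910.
Areal scale at 22°: h·k = 1.000 × 1.079 = 1.079.
Ratio = 2.910/1.079 ≈ 2.70.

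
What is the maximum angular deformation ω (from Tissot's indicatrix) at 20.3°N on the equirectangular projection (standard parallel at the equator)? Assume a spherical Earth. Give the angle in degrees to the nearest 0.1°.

For the equirectangular projection with φ₀ = 0 (plate carrée), h = 1 along meridians and k = sec φ along parallels.
At 20.3°: h = 1.000, k = 1.066; principal scales a = 1.066, b = 1.000.
sin(ω/2) = (a − b)/(a + b) = 0.06622/2.066 = 0.03205, so ω = 2 arcsin(0.03205) ≈ 3.7°.

3.7°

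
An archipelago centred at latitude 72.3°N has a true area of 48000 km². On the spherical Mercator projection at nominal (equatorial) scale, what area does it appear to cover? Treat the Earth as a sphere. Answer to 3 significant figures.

519000 km²

For Mercator, h = k = sec φ (a conformal cylindrical projection has a single point scale, 1/cos φ).
Areal scale = k² = sec²φ = 1/cos²(72.3°) = 1/0.3040² = 10.82.
Apparent area = 48000 × 10.82 ≈ 519000 km².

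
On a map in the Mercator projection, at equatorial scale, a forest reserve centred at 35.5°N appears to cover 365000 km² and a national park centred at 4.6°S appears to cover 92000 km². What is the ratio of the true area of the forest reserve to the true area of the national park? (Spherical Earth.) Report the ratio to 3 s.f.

Since Mercator area scale is 1/cos²φ, the true area equals the apparent area multiplied by cos²φ.
True area of forest reserve: 365000 × cos²(35.5°) = 365000 × 0.6628 = 241900 km².
True area of national park: 92000 × cos²(4.6°) = 92000 × 0.9936 = 91410 km².
Ratio = 241900 / 91410 ≈ 2.65.

2.65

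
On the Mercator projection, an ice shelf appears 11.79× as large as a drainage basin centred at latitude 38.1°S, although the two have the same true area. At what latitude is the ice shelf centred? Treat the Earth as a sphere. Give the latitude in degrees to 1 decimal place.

76.8°

For equal true areas on Mercator, apparent areas scale as sec²φ, so the ratio is cos²φ₂ / cos²φ₁.
cos²φ₂ / cos²φ₁ = 11.79  ⇒  cos φ₁ = cos 38.1° / √11.79 = 0.7869/3.434 = 0.2292.
φ₁ = arccos(0.2292) ≈ 76.8°.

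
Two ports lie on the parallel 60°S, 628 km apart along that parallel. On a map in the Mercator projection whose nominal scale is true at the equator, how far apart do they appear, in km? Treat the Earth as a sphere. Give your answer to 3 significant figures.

1260 km

The Mercator projection is conformal; its linear scale factor is the same in every direction and equals sec φ = 1/cos φ.
Along the parallel, k = sec 60° = 1/0.5000 = 2.000.
Map distance = 628 × 2.000 ≈ 1260 km.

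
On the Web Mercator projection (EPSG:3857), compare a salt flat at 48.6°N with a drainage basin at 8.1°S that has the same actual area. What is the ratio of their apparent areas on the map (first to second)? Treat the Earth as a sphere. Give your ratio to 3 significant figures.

Mercator is conformal with k = sec φ, so areal scale = k² = sec²φ.
At 48.6°: sec²(48.6°) = 1/0.6613² = 2.287.
At 8.1°: sec²(8.1°) = 1/0.9900² = 1.020.
Ratio = 2.287/1.020 = cos²(8.1°)/cos²(48.6°) ≈ 2.24.

2.24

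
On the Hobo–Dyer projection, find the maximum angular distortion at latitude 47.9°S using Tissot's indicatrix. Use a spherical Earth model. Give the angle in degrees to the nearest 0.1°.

Hobo–Dyer is a cylindrical equal-area projection with standard parallels at ±37.5°. A cylindrical equal-area projection with standard parallel φ₀ has meridian scale h = cos φ / cos φ₀ and parallel scale k = cos φ₀ / cos φ (so areas are preserved, h·k = 1).
At 47.9°: h = 0.8451, k = 1.183; principal scales a = 1.183, b = 0.8451.
sin(ω/2) = (a − b)/(a + b) = 0.3383/2.028 = 0.1668, so ω = 2 arcsin(0.1668) ≈ 19.2°.

19.2°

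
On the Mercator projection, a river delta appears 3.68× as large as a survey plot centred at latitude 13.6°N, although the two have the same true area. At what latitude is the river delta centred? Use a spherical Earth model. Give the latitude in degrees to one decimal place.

Mercator areal scale is sec²φ, so apparent-area ratio = sec²φ₁ / sec²φ₂ = cos²φ₂ / cos²φ₁.
cos²φ₂ / cos²φ₁ = 3.68  ⇒  cos φ₁ = cos 13.6° / √3.68 = 0.9720/1.918 = 0.5067.
φ₁ = arccos(0.5067) ≈ 59.6°.

59.6°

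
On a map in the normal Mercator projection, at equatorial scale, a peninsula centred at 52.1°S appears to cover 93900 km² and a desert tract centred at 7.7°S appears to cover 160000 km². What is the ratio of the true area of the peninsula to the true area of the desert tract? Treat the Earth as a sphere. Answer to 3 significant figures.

Mercator's areal exaggeration is sec²φ; hence true area = (apparent area) · cos²φ.
True area of peninsula: 93900 × cos²(52.1°) = 93900 × 0.3773 = 35430 km².
True area of desert tract: 160000 × cos²(7.7°) = 160000 × 0.9820 = 157100 km².
Ratio = 35430 / 157100 ≈ 0.226.

0.226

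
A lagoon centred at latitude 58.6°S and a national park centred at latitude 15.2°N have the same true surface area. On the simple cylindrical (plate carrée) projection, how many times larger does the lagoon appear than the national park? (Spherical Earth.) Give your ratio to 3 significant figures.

1.85

In the plate carrée (x = Rλ, y = Rφ), meridians are true-scale (h = 1) and parallels are stretched by k = sec φ.
Areal scale at 58.6°: h·k = 1.000 × 1.919 = 1.919.
Areal scale at 15.2°: h·k = 1.000 × 1.036 = 1.036.
Ratio = 1.919/1.036 ≈ 1.85.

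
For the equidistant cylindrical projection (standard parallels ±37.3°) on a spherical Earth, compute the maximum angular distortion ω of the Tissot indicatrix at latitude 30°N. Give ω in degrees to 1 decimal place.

4.9°

With standard parallel φ₀ = 37.3°, the equirectangular projection gives x = Rλ cos φ₀, y = Rφ, so h = 1 and k = cos 37.3° / cos φ.
At 30°: h = 1.000, k = 0.9185; principal scales a = 1.000, b = 0.9185.
sin(ω/2) = (a − b)/(a + b) = 0.08147/1.919 = 0.04246, so ω = 2 arcsin(0.04246) ≈ 4.9°.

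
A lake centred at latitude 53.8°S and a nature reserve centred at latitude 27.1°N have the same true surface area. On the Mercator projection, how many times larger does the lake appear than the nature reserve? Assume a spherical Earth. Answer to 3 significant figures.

Mercator is conformal with k = sec φ, so areal scale = k² = sec²φ.
At 53.8°: sec²(53.8°) = 1/0.5906² = 2.867.
At 27.1°: sec²(27.1°) = 1/0.8902² = 1.262.
Ratio = 2.867/1.262 = cos²(27.1°)/cos²(53.8°) ≈ 2.27.

2.27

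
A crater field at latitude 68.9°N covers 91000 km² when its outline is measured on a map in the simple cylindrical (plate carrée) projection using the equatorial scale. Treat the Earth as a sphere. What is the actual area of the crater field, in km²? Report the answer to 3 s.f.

In the plate carrée (x = Rλ, y = Rφ), meridians are true-scale (h = 1) and parallels are stretched by k = sec φ.
Areal scale = h·k = 1 × sec φ; at 68.9°, h = 1.000, k = 2.778, so h·k = 2.778.
True area = apparent / (areal scale) = 91000 / 2.778 ≈ 32800 km².

32800 km²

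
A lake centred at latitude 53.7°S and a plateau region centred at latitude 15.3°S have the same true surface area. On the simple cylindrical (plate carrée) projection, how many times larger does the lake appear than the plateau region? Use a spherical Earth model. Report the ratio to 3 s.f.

For the equirectangular projection with φ₀ = 0 (plate carrée), h = 1 along meridians and k = sec φ along parallels.
Areal scale at 53.7°: h·k = 1.000 × 1.689 = 1.689.
Areal scale at 15.3°: h·k = 1.000 × 1.037 = 1.037.
Ratio = 1.689/1.037 ≈ 1.63.

1.63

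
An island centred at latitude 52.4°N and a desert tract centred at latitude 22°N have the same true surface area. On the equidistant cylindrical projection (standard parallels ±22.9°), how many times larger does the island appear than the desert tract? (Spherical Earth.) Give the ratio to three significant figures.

In the equirectangular projection with standard parallel φ₀ = 22.9° (x = Rλ cos φ₀, y = Rφ), meridians are true-scale (h = 1) and the parallel scale is k = cos φ₀ / cos φ.
Areal scale at 52.4°: h·k = 1.000 × 1.510 = 1.510.
Areal scale at 22°: h·k = 1.000 × 0.9935 = 0.9935.
Ratio = 1.510/0.9935 ≈ 1.52.

1.52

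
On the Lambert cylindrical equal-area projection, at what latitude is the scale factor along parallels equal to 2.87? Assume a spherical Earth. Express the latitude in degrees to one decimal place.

The Lambert cylindrical equal-area projection is the cylindrical equal-area projection with its standard parallel at the equator (φ₀ = 0). A cylindrical equal-area projection with standard parallel φ₀ has meridian scale h = cos φ / cos φ₀ and parallel scale k = cos φ₀ / cos φ (so areas are preserved, h·k = 1).
k = cos φ₀ / cos φ = 2.87  ⇒  cos φ = cos 0° / 2.87 = 0.3484.
φ = arccos(0.3484) ≈ 69.6°.

69.6°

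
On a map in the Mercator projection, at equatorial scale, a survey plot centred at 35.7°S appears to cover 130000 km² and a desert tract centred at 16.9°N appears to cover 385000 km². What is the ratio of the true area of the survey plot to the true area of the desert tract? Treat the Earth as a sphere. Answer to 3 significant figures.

Mercator's areal exaggeration is sec²φ; hence true area = (apparent area) · cos²φ.
True area of survey plot: 130000 × cos²(35.7°) = 130000 × 0.6595 = 85730 km².
True area of desert tract: 385000 × cos²(16.9°) = 385000 × 0.9155 = 352500 km².
Ratio = 85730 / 352500 ≈ 0.243.

0.243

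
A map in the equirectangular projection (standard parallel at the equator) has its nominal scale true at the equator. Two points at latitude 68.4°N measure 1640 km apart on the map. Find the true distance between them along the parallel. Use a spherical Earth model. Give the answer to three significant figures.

In the plate carrée (x = Rλ, y = Rφ), meridians are true-scale (h = 1) and parallels are stretched by k = sec φ.
Along the parallel at 68.4°, map distances are exaggerated by k = sec 68.4° = 2.716.
True distance = 1640 / 2.716 = 1640 × cos 68.4° ≈ 604 km.

604 km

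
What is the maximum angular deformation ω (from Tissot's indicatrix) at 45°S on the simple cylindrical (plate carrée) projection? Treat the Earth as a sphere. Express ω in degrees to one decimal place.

19.8°

For the equirectangular projection with φ₀ = 0 (plate carrée), h = 1 along meridians and k = sec φ along parallels.
At 45°: h = 1.000, k = 1.414; principal scales a = 1.414, b = 1.000.
sin(ω/2) = (a − b)/(a + b) = 0.4142/2.414 = 0.1716, so ω = 2 arcsin(0.1716) ≈ 19.8°.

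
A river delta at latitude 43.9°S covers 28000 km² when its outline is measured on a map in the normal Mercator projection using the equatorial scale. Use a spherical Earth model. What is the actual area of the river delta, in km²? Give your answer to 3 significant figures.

Mercator is conformal, so the point scale is isotropic: h = k = sec φ = 1/cos φ.
Areal scale = k² = sec²φ = 1/cos²(43.9°) = 1/0.7206² = 1.926.
True area = apparent / (areal scale) = 28000 / 1.926 ≈ 14500 km².

14500 km²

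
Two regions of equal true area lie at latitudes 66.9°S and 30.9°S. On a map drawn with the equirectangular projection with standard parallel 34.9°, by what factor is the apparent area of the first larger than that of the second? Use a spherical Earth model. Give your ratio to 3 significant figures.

2.19

In the equirectangular projection with standard parallel φ₀ = 34.9° (x = Rλ cos φ₀, y = Rφ), meridians are true-scale (h = 1) and the parallel scale is k = cos φ₀ / cos φ.
Areal scale at 66.9°: h·k = 1.000 × 2.090 = 2.090.
Areal scale at 30.9°: h·k = 1.000 × 0.9558 = 0.9558.
Ratio = 2.090/0.9558 ≈ 2.19.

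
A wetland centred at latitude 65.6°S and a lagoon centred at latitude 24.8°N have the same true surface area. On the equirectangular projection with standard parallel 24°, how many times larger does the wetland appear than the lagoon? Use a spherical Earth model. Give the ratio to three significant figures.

With standard parallel φ₀ = 24°, the equirectangular projection gives x = Rλ cos φ₀, y = Rφ, so h = 1 and k = cos 24° / cos φ.
Areal scale at 65.6°: h·k = 1.000 × 2.211 = 2.211.
Areal scale at 24.8°: h·k = 1.000 × 1.006 = 1.006.
Ratio = 2.211/1.006 ≈ 2.20.

2.20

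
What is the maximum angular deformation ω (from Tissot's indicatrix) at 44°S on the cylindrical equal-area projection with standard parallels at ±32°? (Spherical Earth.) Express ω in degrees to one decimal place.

18.8°

For cylindrical equal-area with standard parallel φ₀, h = cos φ / cos φ₀ and k = cos φ₀ / cos φ, so h·k = 1.
At 44°: h = 0.8482, k = 1.179; principal scales a = 1.179, b = 0.8482.
sin(ω/2) = (a − b)/(a + b) = 0.3307/2.027 = 0.1631, so ω = 2 arcsin(0.1631) ≈ 18.8°.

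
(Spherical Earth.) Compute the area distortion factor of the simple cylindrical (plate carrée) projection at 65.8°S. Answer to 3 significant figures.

Plate carrée maps x = Rλ, y = Rφ. The meridian scale is h = 1 and the parallel scale is k = 1/cos φ = sec φ.
Areal scale = h·k = 1 × sec φ; at 65.8°, h = 1.000, k = 2.439, so h·k = 2.439.

2.44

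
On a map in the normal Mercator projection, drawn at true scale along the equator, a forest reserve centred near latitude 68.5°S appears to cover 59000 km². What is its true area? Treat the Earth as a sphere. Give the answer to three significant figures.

7930 km²

The Mercator projection is conformal; its linear scale factor is the same in every direction and equals sec φ = 1/cos φ.
Areal scale = k² = sec²φ = 1/cos²(68.5°) = 1/0.3665² = 7.445.
True area = apparent / (areal scale) = 59000 / 7.445 ≈ 7930 km².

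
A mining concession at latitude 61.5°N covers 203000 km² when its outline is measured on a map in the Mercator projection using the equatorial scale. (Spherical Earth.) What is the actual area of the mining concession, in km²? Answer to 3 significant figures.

46200 km²

Mercator is conformal, so the point scale is isotropic: h = k = sec φ = 1/cos φ.
Areal scale = k² = sec²φ = 1/cos²(61.5°) = 1/0.4772² = 4.392.
True area = apparent / (areal scale) = 203000 / 4.392 ≈ 46200 km².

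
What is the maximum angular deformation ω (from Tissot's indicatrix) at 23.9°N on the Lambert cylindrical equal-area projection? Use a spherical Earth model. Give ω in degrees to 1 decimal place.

The Lambert cylindrical equal-area projection is the cylindrical equal-area projection with its standard parallel at the equator (φ₀ = 0). A cylindrical equal-area projection with standard parallel φ₀ has meridian scale h = cos φ / cos φ₀ and parallel scale k = cos φ₀ / cos φ (so areas are preserved, h·k = 1).
At 23.9°: h = 0.9143, k = 1.094; principal scales a = 1.094, b = 0.9143.
sin(ω/2) = (a − b)/(a + b) = 0.1795/2.008 = 0.08941, so ω = 2 arcsin(0.08941) ≈ 10.3°.

10.3°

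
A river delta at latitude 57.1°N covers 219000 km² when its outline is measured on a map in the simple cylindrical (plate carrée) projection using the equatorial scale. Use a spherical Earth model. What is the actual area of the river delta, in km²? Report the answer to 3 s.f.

For the equirectangular projection with φ₀ = 0 (plate carrée), h = 1 along meridians and k = sec φ along parallels.
Areal scale = h·k = 1 × sec φ; at 57.1°, h = 1.000, k = 1.841, so h·k = 1.841.
True area = apparent / (areal scale) = 219000 / 1.841 ≈ 119000 km².

119000 km²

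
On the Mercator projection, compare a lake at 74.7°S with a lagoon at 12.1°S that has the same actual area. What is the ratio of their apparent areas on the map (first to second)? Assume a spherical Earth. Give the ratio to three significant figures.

13.7

Mercator is conformal with k = sec φ, so areal scale = k² = sec²φ.
At 74.7°: sec²(74.7°) = 1/0.2639² = 14.36.
At 12.1°: sec²(12.1°) = 1/0.9778² = 1.046.
Ratio = 14.36/1.046 = cos²(12.1°)/cos²(74.7°) ≈ 13.7.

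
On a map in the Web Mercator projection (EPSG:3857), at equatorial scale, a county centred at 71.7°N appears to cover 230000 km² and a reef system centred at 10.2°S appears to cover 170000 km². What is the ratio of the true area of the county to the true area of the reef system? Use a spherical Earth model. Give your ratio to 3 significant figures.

On Mercator the areal scale is sec²φ, so true area = apparent × cos²φ.
True area of county: 230000 × cos²(71.7°) = 230000 × 0.09859 = 22680 km².
True area of reef system: 170000 × cos²(10.2°) = 170000 × 0.9686 = 164700 km².
Ratio = 22680 / 164700 ≈ 0.138.

0.138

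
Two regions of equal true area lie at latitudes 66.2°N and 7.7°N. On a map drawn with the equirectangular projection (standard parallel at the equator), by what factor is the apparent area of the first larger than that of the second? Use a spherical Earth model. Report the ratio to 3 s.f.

Plate carrée maps x = Rλ, y = Rφ. The meridian scale is h = 1 and the parallel scale is k = 1/cos φ = sec φ.
Areal scale at 66.2°: h·k = 1.000 × 2.478 = 2.478.
Areal scale at 7.7°: h·k = 1.000 × 1.009 = 1.009.
Ratio = 2.478/1.009 ≈ 2.46.

2.46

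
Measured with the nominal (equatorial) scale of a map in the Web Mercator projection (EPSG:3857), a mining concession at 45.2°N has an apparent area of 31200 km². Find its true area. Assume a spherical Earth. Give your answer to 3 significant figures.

15500 km²

Mercator is conformal, so the point scale is isotropic: h = k = sec φ = 1/cos φ.
Areal scale = k² = sec²φ = 1/cos²(45.2°) = 1/0.7046² = 2.014.
True area = apparent / (areal scale) = 31200 / 2.014 ≈ 15500 km².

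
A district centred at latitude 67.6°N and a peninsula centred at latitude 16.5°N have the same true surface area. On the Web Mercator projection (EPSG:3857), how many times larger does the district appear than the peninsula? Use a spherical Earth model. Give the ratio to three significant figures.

Mercator is conformal with k = sec φ, so areal scale = k² = sec²φ.
At 67.6°: sec²(67.6°) = 1/0.3811² = 6.886.
At 16.5°: sec²(16.5°) = 1/0.9588² = 1.088.
Ratio = 6.886/1.088 = cos²(16.5°)/cos²(67.6°) ≈ 6.33.

6.33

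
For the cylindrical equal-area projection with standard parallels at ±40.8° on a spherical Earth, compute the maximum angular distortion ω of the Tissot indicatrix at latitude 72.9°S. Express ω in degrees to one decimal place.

95.1°

Cylindrical equal-area (φ₀ = 40.8°): h = cos φ / cos 40.8° along meridians, k = cos 40.8° / cos φ along parallels; h·k = 1.
At 72.9°: h = 0.3884, k = 2.574; principal scales a = 2.574, b = 0.3884.
sin(ω/2) = (a − b)/(a + b) = 2.186/2.963 = 0.7378, so ω = 2 arcsin(0.7378) ≈ 95.1°.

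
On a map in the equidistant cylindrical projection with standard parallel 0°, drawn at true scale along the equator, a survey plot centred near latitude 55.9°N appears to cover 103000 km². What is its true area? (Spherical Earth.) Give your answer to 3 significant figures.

Plate carrée maps x = Rλ, y = Rφ. The meridian scale is h = 1 and the parallel scale is k = 1/cos φ = sec φ.
Areal scale = h·k = 1 × sec φ; at 55.9°, h = 1.000, k = 1.784, so h·k = 1.784.
True area = apparent / (areal scale) = 103000 / 1.784 ≈ 57700 km².

57700 km²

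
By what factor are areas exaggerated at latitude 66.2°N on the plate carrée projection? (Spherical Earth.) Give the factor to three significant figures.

2.48

For the equirectangular projection with φ₀ = 0 (plate carrée), h = 1 along meridians and k = sec φ along parallels.
Areal scale = h·k = 1 × sec φ; at 66.2°, h = 1.000, k = 2.478, so h·k = 2.478.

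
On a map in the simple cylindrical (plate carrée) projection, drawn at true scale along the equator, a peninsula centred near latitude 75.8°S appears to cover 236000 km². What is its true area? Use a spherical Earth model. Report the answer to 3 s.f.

57900 km²

In the plate carrée (x = Rλ, y = Rφ), meridians are true-scale (h = 1) and parallels are stretched by k = sec φ.
Areal scale = h·k = 1 × sec φ; at 75.8°, h = 1.000, k = 4.077, so h·k = 4.077.
True area = apparent / (areal scale) = 236000 / 4.077 ≈ 57900 km².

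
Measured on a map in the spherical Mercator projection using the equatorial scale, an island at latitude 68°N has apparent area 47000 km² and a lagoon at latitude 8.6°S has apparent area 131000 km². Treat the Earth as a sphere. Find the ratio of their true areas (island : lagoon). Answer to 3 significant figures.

0.0515

On Mercator the areal scale is sec²φ, so true area = apparent × cos²φ.
True area of island: 47000 × cos²(68°) = 47000 × 0.1403 = 6596 km².
True area of lagoon: 131000 × cos²(8.6°) = 131000 × 0.9776 = 128100 km².
Ratio = 6596 / 128100 ≈ 0.0515.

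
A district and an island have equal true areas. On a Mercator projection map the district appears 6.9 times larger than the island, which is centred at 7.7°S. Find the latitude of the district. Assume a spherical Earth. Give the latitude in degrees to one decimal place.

67.8°

For equal true areas on Mercator, apparent areas scale as sec²φ, so the ratio is cos²φ₂ / cos²φ₁.
cos²φ₂ / cos²φ₁ = 6.9  ⇒  cos φ₁ = cos 7.7° / √6.9 = 0.9910/2.627 = 0.3773.
φ₁ = arccos(0.3773) ≈ 67.8°.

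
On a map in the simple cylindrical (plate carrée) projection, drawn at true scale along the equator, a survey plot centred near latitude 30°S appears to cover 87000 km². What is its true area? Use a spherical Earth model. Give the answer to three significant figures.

75300 km²

Plate carrée maps x = Rλ, y = Rφ. The meridian scale is h = 1 and the parallel scale is k = 1/cos φ = sec φ.
Areal scale = h·k = 1 × sec φ; at 30°, h = 1.000, k = 1.155, so h·k = 1.155.
True area = apparent / (areal scale) = 87000 / 1.155 ≈ 75300 km².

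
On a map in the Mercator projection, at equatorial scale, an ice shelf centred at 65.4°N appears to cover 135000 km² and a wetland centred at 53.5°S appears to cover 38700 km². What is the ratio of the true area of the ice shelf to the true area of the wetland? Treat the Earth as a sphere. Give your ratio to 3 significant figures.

1.71

On Mercator the areal scale is sec²φ, so true area = apparent × cos²φ.
True area of ice shelf: 135000 × cos²(65.4°) = 135000 × 0.1733 = 23390 km².
True area of wetland: 38700 × cos²(53.5°) = 38700 × 0.3538 = 13690 km².
Ratio = 23390 / 13690 ≈ 1.71.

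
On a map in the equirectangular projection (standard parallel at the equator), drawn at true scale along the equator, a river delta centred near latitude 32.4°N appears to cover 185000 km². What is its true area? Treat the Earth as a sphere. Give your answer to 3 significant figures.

156000 km²

For the equirectangular projection with φ₀ = 0 (plate carrée), h = 1 along meridians and k = sec φ along parallels.
Areal scale = h·k = 1 × sec φ; at 32.4°, h = 1.000, k = 1.184, so h·k = 1.184.
True area = apparent / (areal scale) = 185000 / 1.184 ≈ 156000 km².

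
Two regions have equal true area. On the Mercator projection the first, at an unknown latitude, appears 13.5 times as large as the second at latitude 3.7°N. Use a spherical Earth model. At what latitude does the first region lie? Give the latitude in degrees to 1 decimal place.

For equal true areas on Mercator, apparent areas scale as sec²φ, so the ratio is cos²φ₂ / cos²φ₁.
cos²φ₂ / cos²φ₁ = 13.5  ⇒  cos φ₁ = cos 3.7° / √13.5 = 0.9979/3.674 = 0.2716.
φ₁ = arccos(0.2716) ≈ 74.2°.

74.2°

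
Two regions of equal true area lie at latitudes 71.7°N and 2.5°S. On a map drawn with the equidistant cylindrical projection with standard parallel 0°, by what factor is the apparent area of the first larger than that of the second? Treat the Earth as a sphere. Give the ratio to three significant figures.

In the plate carrée (x = Rλ, y = Rφ), meridians are true-scale (h = 1) and parallels are stretched by k = sec φ.
Areal scale at 71.7°: h·k = 1.000 × 3.185 = 3.185.
Areal scale at 2.5°: h·k = 1.000 × 1.001 = 1.001.
Ratio = 3.185/1.001 ≈ 3.18.

3.18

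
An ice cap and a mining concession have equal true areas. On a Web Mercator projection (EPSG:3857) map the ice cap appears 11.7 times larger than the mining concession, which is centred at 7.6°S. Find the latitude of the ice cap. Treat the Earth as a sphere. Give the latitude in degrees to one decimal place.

73.2°

Mercator areal scale is sec²φ, so apparent-area ratio = sec²φ₁ / sec²φ₂ = cos²φ₂ / cos²φ₁.
cos²φ₂ / cos²φ₁ = 11.7  ⇒  cos φ₁ = cos 7.6° / √11.7 = 0.9912/3.421 = 0.2898.
φ₁ = arccos(0.2898) ≈ 73.2°.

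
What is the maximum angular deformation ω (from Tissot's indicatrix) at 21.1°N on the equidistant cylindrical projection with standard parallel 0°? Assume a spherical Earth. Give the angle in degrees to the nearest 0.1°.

Plate carrée maps x = Rλ, y = Rφ. The meridian scale is h = 1 and the parallel scale is k = 1/cos φ = sec φ.
At 21.1°: h = 1.000, k = 1.072; principal scales a = 1.072, b = 1.000.
sin(ω/2) = (a − b)/(a + b) = 0.07186/2.072 = 0.03469, so ω = 2 arcsin(0.03469) ≈ 4.0°.

4.0°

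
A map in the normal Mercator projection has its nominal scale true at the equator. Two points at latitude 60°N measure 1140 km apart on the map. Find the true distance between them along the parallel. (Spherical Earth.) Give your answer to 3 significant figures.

570 km

For Mercator, h = k = sec φ (a conformal cylindrical projection has a single point scale, 1/cos φ).
Along the parallel at 60°, map distances are exaggerated by k = sec 60° = 2.000.
True distance = 1140 / 2.000 = 1140 × cos 60° ≈ 570 km.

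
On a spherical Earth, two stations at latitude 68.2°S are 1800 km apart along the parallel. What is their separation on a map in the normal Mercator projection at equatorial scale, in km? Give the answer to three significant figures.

4850 km

Mercator is conformal, so the point scale is isotropic: h = k = sec φ = 1/cos φ.
Along the parallel, k = sec 68.2° = 1/0.3714 = 2.693.
Map distance = 1800 × 2.693 ≈ 4850 km.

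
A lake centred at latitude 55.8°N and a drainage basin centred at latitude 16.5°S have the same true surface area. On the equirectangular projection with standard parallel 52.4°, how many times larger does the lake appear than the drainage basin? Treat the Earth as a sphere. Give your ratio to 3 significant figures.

The equidistant cylindrical projection with φ₀ = 52.4° has h = 1 (meridians true) and k = cos φ₀ / cos φ along parallels.
Areal scale at 55.8°: h·k = 1.000 × 1.086 = 1.086.
Areal scale at 16.5°: h·k = 1.000 × 0.6364 = 0.6364.
Ratio = 1.086/0.6364 ≈ 1.71.

1.71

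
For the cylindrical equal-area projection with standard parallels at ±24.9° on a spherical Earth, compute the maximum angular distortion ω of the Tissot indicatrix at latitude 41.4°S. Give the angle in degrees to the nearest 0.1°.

21.6°

A cylindrical equal-area projection with standard parallel φ₀ has meridian scale h = cos φ / cos φ₀ and parallel scale k = cos φ₀ / cos φ (so areas are preserved, h·k = 1).
At 41.4°: h = 0.8270, k = 1.209; principal scales a = 1.209, b = 0.8270.
sin(ω/2) = (a − b)/(a + b) = 0.3822/2.036 = 0.1877, so ω = 2 arcsin(0.1877) ≈ 21.6°.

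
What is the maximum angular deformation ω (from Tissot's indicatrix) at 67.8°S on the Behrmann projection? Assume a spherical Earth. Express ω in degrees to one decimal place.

The Behrmann projection is cylindrical equal-area with φ₀ = 30°. For cylindrical equal-area with standard parallel φ₀, h = cos φ / cos φ₀ and k = cos φ₀ / cos φ, so h·k = 1.
At 67.8°: h = 0.4363, k = 2.292; principal scales a = 2.292, b = 0.4363.
sin(ω/2) = (a − b)/(a + b) = 1.856/2.728 = 0.6802, so ω = 2 arcsin(0.6802) ≈ 85.7°.

85.7°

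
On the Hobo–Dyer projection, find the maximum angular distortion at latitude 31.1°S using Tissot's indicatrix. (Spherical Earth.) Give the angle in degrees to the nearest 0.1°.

The Hobo–Dyer projection is cylindrical equal-area with φ₀ = 37.5°. For cylindrical equal-area with standard parallel φ₀, h = cos φ / cos φ₀ and k = cos φ₀ / cos φ, so h·k = 1.
At 31.1°: h = 1.079, k = 0.9265; principal scales a = 1.079, b = 0.9265.
sin(ω/2) = (a − b)/(a + b) = 0.1528/2.006 = 0.07617, so ω = 2 arcsin(0.07617) ≈ 8.7°.

8.7°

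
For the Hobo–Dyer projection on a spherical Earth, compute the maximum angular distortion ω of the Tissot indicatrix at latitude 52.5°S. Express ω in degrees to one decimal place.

30.0°

The Hobo–Dyer projection is cylindrical equal-area with φ₀ = 37.5°. For cylindrical equal-area with standard parallel φ₀, h = cos φ / cos φ₀ and k = cos φ₀ / cos φ, so h·k = 1.
At 52.5°: h = 0.7673, k = 1.303; principal scales a = 1.303, b = 0.7673.
sin(ω/2) = (a − b)/(a + b) = 0.5359/2.071 = 0.2588, so ω = 2 arcsin(0.2588) ≈ 30.0°.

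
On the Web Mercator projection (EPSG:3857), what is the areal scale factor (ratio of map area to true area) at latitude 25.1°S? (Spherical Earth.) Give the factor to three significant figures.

Mercator is conformal, so the point scale is isotropic: h = k = sec φ = 1/cos φ.
Areal scale = k² = sec²φ = 1/cos²(25.1°) = 1/0.9056² = 1.219.

1.22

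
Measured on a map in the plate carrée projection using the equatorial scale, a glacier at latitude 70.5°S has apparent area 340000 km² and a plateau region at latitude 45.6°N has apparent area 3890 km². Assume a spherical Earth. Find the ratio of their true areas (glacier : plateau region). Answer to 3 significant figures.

On the plate carrée, areal scale = h·k = 1 × sec φ, so true area = apparent × cos φ.
True area of glacier: 340000 × cos(70.5°) = 340000 × 0.3338 = 113500 km².
True area of plateau region: 3890 × cos(45.6°) = 3890 × 0.6997 = 2722 km².
Ratio = 113500 / 2722 ≈ 41.7.

41.7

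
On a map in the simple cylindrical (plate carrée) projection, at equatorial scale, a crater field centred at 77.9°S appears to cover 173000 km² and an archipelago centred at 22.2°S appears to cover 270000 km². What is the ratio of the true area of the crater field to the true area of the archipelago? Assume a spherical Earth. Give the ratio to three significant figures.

On the plate carrée, areal scale = h·k = 1 × sec φ, so true area = apparent × cos φ.
True area of crater field: 173000 × cos(77.9°) = 173000 × 0.2096 = 36260 km².
True area of archipelago: 270000 × cos(22.2°) = 270000 × 0.9259 = 250000 km².
Ratio = 36260 / 250000 ≈ 0.145.

0.145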